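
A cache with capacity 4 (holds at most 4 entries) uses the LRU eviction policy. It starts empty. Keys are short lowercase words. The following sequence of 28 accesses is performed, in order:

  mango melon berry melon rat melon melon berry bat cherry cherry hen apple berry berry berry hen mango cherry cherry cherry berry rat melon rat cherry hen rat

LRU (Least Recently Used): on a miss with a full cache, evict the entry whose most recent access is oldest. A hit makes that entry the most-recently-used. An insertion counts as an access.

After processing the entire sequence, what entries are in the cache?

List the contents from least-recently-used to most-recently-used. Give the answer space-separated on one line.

LRU simulation (capacity=4):
  1. access mango: MISS. Cache (LRU->MRU): [mango]
  2. access melon: MISS. Cache (LRU->MRU): [mango melon]
  3. access berry: MISS. Cache (LRU->MRU): [mango melon berry]
  4. access melon: HIT. Cache (LRU->MRU): [mango berry melon]
  5. access rat: MISS. Cache (LRU->MRU): [mango berry melon rat]
  6. access melon: HIT. Cache (LRU->MRU): [mango berry rat melon]
  7. access melon: HIT. Cache (LRU->MRU): [mango berry rat melon]
  8. access berry: HIT. Cache (LRU->MRU): [mango rat melon berry]
  9. access bat: MISS, evict mango. Cache (LRU->MRU): [rat melon berry bat]
  10. access cherry: MISS, evict rat. Cache (LRU->MRU): [melon berry bat cherry]
  11. access cherry: HIT. Cache (LRU->MRU): [melon berry bat cherry]
  12. access hen: MISS, evict melon. Cache (LRU->MRU): [berry bat cherry hen]
  13. access apple: MISS, evict berry. Cache (LRU->MRU): [bat cherry hen apple]
  14. access berry: MISS, evict bat. Cache (LRU->MRU): [cherry hen apple berry]
  15. access berry: HIT. Cache (LRU->MRU): [cherry hen apple berry]
  16. access berry: HIT. Cache (LRU->MRU): [cherry hen apple berry]
  17. access hen: HIT. Cache (LRU->MRU): [cherry apple berry hen]
  18. access mango: MISS, evict cherry. Cache (LRU->MRU): [apple berry hen mango]
  19. access cherry: MISS, evict apple. Cache (LRU->MRU): [berry hen mango cherry]
  20. access cherry: HIT. Cache (LRU->MRU): [berry hen mango cherry]
  21. access cherry: HIT. Cache (LRU->MRU): [berry hen mango cherry]
  22. access berry: HIT. Cache (LRU->MRU): [hen mango cherry berry]
  23. access rat: MISS, evict hen. Cache (LRU->MRU): [mango cherry berry rat]
  24. access melon: MISS, evict mango. Cache (LRU->MRU): [cherry berry rat melon]
  25. access rat: HIT. Cache (LRU->MRU): [cherry berry melon rat]
  26. access cherry: HIT. Cache (LRU->MRU): [berry melon rat cherry]
  27. access hen: MISS, evict berry. Cache (LRU->MRU): [melon rat cherry hen]
  28. access rat: HIT. Cache (LRU->MRU): [melon cherry hen rat]
Total: 14 hits, 14 misses, 10 evictions

Answer: melon cherry hen rat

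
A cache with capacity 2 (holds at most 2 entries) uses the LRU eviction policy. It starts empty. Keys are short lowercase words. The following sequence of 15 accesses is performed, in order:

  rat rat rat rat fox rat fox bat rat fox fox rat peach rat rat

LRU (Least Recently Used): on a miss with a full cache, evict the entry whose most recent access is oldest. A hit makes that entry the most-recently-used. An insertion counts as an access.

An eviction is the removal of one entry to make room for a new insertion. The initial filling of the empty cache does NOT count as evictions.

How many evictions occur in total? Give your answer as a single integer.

LRU simulation (capacity=2):
  1. access rat: MISS. Cache (LRU->MRU): [rat]
  2. access rat: HIT. Cache (LRU->MRU): [rat]
  3. access rat: HIT. Cache (LRU->MRU): [rat]
  4. access rat: HIT. Cache (LRU->MRU): [rat]
  5. access fox: MISS. Cache (LRU->MRU): [rat fox]
  6. access rat: HIT. Cache (LRU->MRU): [fox rat]
  7. access fox: HIT. Cache (LRU->MRU): [rat fox]
  8. access bat: MISS, evict rat. Cache (LRU->MRU): [fox bat]
  9. access rat: MISS, evict fox. Cache (LRU->MRU): [bat rat]
  10. access fox: MISS, evict bat. Cache (LRU->MRU): [rat fox]
  11. access fox: HIT. Cache (LRU->MRU): [rat fox]
  12. access rat: HIT. Cache (LRU->MRU): [fox rat]
  13. access peach: MISS, evict fox. Cache (LRU->MRU): [rat peach]
  14. access rat: HIT. Cache (LRU->MRU): [peach rat]
  15. access rat: HIT. Cache (LRU->MRU): [peach rat]
Total: 9 hits, 6 misses, 4 evictions

Answer: 4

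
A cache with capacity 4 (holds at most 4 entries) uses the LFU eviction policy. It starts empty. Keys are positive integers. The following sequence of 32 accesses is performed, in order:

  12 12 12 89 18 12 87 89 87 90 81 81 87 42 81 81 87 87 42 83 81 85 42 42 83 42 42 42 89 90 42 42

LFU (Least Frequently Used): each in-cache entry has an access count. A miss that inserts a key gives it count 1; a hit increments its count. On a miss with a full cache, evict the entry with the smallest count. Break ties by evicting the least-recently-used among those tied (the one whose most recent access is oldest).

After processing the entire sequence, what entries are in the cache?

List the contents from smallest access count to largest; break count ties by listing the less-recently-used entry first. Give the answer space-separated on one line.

LFU simulation (capacity=4):
  1. access 12: MISS. Cache: [12(c=1)]
  2. access 12: HIT, count now 2. Cache: [12(c=2)]
  3. access 12: HIT, count now 3. Cache: [12(c=3)]
  4. access 89: MISS. Cache: [89(c=1) 12(c=3)]
  5. access 18: MISS. Cache: [89(c=1) 18(c=1) 12(c=3)]
  6. access 12: HIT, count now 4. Cache: [89(c=1) 18(c=1) 12(c=4)]
  7. access 87: MISS. Cache: [89(c=1) 18(c=1) 87(c=1) 12(c=4)]
  8. access 89: HIT, count now 2. Cache: [18(c=1) 87(c=1) 89(c=2) 12(c=4)]
  9. access 87: HIT, count now 2. Cache: [18(c=1) 89(c=2) 87(c=2) 12(c=4)]
  10. access 90: MISS, evict 18(c=1). Cache: [90(c=1) 89(c=2) 87(c=2) 12(c=4)]
  11. access 81: MISS, evict 90(c=1). Cache: [81(c=1) 89(c=2) 87(c=2) 12(c=4)]
  12. access 81: HIT, count now 2. Cache: [89(c=2) 87(c=2) 81(c=2) 12(c=4)]
  13. access 87: HIT, count now 3. Cache: [89(c=2) 81(c=2) 87(c=3) 12(c=4)]
  14. access 42: MISS, evict 89(c=2). Cache: [42(c=1) 81(c=2) 87(c=3) 12(c=4)]
  15. access 81: HIT, count now 3. Cache: [42(c=1) 87(c=3) 81(c=3) 12(c=4)]
  16. access 81: HIT, count now 4. Cache: [42(c=1) 87(c=3) 12(c=4) 81(c=4)]
  17. access 87: HIT, count now 4. Cache: [42(c=1) 12(c=4) 81(c=4) 87(c=4)]
  18. access 87: HIT, count now 5. Cache: [42(c=1) 12(c=4) 81(c=4) 87(c=5)]
  19. access 42: HIT, count now 2. Cache: [42(c=2) 12(c=4) 81(c=4) 87(c=5)]
  20. access 83: MISS, evict 42(c=2). Cache: [83(c=1) 12(c=4) 81(c=4) 87(c=5)]
  21. access 81: HIT, count now 5. Cache: [83(c=1) 12(c=4) 87(c=5) 81(c=5)]
  22. access 85: MISS, evict 83(c=1). Cache: [85(c=1) 12(c=4) 87(c=5) 81(c=5)]
  23. access 42: MISS, evict 85(c=1). Cache: [42(c=1) 12(c=4) 87(c=5) 81(c=5)]
  24. access 42: HIT, count now 2. Cache: [42(c=2) 12(c=4) 87(c=5) 81(c=5)]
  25. access 83: MISS, evict 42(c=2). Cache: [83(c=1) 12(c=4) 87(c=5) 81(c=5)]
  26. access 42: MISS, evict 83(c=1). Cache: [42(c=1) 12(c=4) 87(c=5) 81(c=5)]
  27. access 42: HIT, count now 2. Cache: [42(c=2) 12(c=4) 87(c=5) 81(c=5)]
  28. access 42: HIT, count now 3. Cache: [42(c=3) 12(c=4) 87(c=5) 81(c=5)]
  29. access 89: MISS, evict 42(c=3). Cache: [89(c=1) 12(c=4) 87(c=5) 81(c=5)]
  30. access 90: MISS, evict 89(c=1). Cache: [90(c=1) 12(c=4) 87(c=5) 81(c=5)]
  31. access 42: MISS, evict 90(c=1). Cache: [42(c=1) 12(c=4) 87(c=5) 81(c=5)]
  32. access 42: HIT, count now 2. Cache: [42(c=2) 12(c=4) 87(c=5) 81(c=5)]
Total: 17 hits, 15 misses, 11 evictions

Answer: 42 12 87 81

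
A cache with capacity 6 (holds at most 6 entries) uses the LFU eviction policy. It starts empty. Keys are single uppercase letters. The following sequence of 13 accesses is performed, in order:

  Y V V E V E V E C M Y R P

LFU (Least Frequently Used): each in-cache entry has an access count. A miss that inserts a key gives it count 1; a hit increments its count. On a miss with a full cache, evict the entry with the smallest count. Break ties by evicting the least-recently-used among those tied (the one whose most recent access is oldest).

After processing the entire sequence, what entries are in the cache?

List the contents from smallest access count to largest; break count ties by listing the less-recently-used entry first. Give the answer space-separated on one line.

Answer: M R P Y E V

Derivation:
LFU simulation (capacity=6):
  1. access Y: MISS. Cache: [Y(c=1)]
  2. access V: MISS. Cache: [Y(c=1) V(c=1)]
  3. access V: HIT, count now 2. Cache: [Y(c=1) V(c=2)]
  4. access E: MISS. Cache: [Y(c=1) E(c=1) V(c=2)]
  5. access V: HIT, count now 3. Cache: [Y(c=1) E(c=1) V(c=3)]
  6. access E: HIT, count now 2. Cache: [Y(c=1) E(c=2) V(c=3)]
  7. access V: HIT, count now 4. Cache: [Y(c=1) E(c=2) V(c=4)]
  8. access E: HIT, count now 3. Cache: [Y(c=1) E(c=3) V(c=4)]
  9. access C: MISS. Cache: [Y(c=1) C(c=1) E(c=3) V(c=4)]
  10. access M: MISS. Cache: [Y(c=1) C(c=1) M(c=1) E(c=3) V(c=4)]
  11. access Y: HIT, count now 2. Cache: [C(c=1) M(c=1) Y(c=2) E(c=3) V(c=4)]
  12. access R: MISS. Cache: [C(c=1) M(c=1) R(c=1) Y(c=2) E(c=3) V(c=4)]
  13. access P: MISS, evict C(c=1). Cache: [M(c=1) R(c=1) P(c=1) Y(c=2) E(c=3) V(c=4)]
Total: 6 hits, 7 misses, 1 evictions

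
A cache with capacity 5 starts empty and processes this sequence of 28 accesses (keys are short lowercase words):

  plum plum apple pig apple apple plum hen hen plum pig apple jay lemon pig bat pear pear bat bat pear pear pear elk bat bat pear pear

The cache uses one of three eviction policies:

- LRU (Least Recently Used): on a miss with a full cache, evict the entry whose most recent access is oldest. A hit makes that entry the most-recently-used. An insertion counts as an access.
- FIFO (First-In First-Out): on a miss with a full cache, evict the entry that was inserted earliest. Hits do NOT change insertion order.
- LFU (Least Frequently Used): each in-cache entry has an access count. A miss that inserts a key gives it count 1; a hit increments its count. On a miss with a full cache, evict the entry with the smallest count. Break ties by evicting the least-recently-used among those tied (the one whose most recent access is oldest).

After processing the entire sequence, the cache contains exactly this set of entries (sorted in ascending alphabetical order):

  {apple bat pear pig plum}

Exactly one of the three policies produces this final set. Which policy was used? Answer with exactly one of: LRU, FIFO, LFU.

Answer: LFU

Derivation:
Simulating under each policy and comparing final sets:
  LRU: final set = {bat elk lemon pear pig} -> differs
  FIFO: final set = {bat elk jay lemon pear} -> differs
  LFU: final set = {apple bat pear pig plum} -> MATCHES target
Only LFU produces the target set.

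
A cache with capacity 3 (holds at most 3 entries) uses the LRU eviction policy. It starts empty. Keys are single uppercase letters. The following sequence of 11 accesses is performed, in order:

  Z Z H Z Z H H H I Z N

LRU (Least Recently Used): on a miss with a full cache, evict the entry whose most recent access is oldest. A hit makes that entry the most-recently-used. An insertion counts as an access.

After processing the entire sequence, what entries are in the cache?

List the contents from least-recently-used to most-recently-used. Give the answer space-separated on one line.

Answer: I Z N

Derivation:
LRU simulation (capacity=3):
  1. access Z: MISS. Cache (LRU->MRU): [Z]
  2. access Z: HIT. Cache (LRU->MRU): [Z]
  3. access H: MISS. Cache (LRU->MRU): [Z H]
  4. access Z: HIT. Cache (LRU->MRU): [H Z]
  5. access Z: HIT. Cache (LRU->MRU): [H Z]
  6. access H: HIT. Cache (LRU->MRU): [Z H]
  7. access H: HIT. Cache (LRU->MRU): [Z H]
  8. access H: HIT. Cache (LRU->MRU): [Z H]
  9. access I: MISS. Cache (LRU->MRU): [Z H I]
  10. access Z: HIT. Cache (LRU->MRU): [H I Z]
  11. access N: MISS, evict H. Cache (LRU->MRU): [I Z N]
Total: 7 hits, 4 misses, 1 evictions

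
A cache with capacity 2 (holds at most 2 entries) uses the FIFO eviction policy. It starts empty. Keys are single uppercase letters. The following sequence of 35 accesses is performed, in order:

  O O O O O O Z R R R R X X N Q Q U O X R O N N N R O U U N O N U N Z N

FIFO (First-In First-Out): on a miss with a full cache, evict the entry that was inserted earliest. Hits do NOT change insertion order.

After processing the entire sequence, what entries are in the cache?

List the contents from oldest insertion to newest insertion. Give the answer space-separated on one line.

Answer: N Z

Derivation:
FIFO simulation (capacity=2):
  1. access O: MISS. Cache (old->new): [O]
  2. access O: HIT. Cache (old->new): [O]
  3. access O: HIT. Cache (old->new): [O]
  4. access O: HIT. Cache (old->new): [O]
  5. access O: HIT. Cache (old->new): [O]
  6. access O: HIT. Cache (old->new): [O]
  7. access Z: MISS. Cache (old->new): [O Z]
  8. access R: MISS, evict O. Cache (old->new): [Z R]
  9. access R: HIT. Cache (old->new): [Z R]
  10. access R: HIT. Cache (old->new): [Z R]
  11. access R: HIT. Cache (old->new): [Z R]
  12. access X: MISS, evict Z. Cache (old->new): [R X]
  13. access X: HIT. Cache (old->new): [R X]
  14. access N: MISS, evict R. Cache (old->new): [X N]
  15. access Q: MISS, evict X. Cache (old->new): [N Q]
  16. access Q: HIT. Cache (old->new): [N Q]
  17. access U: MISS, evict N. Cache (old->new): [Q U]
  18. access O: MISS, evict Q. Cache (old->new): [U O]
  19. access X: MISS, evict U. Cache (old->new): [O X]
  20. access R: MISS, evict O. Cache (old->new): [X R]
  21. access O: MISS, evict X. Cache (old->new): [R O]
  22. access N: MISS, evict R. Cache (old->new): [O N]
  23. access N: HIT. Cache (old->new): [O N]
  24. access N: HIT. Cache (old->new): [O N]
  25. access R: MISS, evict O. Cache (old->new): [N R]
  26. access O: MISS, evict N. Cache (old->new): [R O]
  27. access U: MISS, evict R. Cache (old->new): [O U]
  28. access U: HIT. Cache (old->new): [O U]
  29. access N: MISS, evict O. Cache (old->new): [U N]
  30. access O: MISS, evict U. Cache (old->new): [N O]
  31. access N: HIT. Cache (old->new): [N O]
  32. access U: MISS, evict N. Cache (old->new): [O U]
  33. access N: MISS, evict O. Cache (old->new): [U N]
  34. access Z: MISS, evict U. Cache (old->new): [N Z]
  35. access N: HIT. Cache (old->new): [N Z]
Total: 15 hits, 20 misses, 18 evictions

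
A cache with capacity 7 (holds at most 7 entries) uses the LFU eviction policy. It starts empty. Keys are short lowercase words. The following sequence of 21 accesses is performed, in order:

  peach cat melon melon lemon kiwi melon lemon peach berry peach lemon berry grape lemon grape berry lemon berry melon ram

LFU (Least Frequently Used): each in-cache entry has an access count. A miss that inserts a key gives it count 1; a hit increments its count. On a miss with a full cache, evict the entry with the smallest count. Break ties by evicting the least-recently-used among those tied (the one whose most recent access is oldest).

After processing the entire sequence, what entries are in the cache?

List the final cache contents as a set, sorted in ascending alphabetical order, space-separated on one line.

Answer: berry grape kiwi lemon melon peach ram

Derivation:
LFU simulation (capacity=7):
  1. access peach: MISS. Cache: [peach(c=1)]
  2. access cat: MISS. Cache: [peach(c=1) cat(c=1)]
  3. access melon: MISS. Cache: [peach(c=1) cat(c=1) melon(c=1)]
  4. access melon: HIT, count now 2. Cache: [peach(c=1) cat(c=1) melon(c=2)]
  5. access lemon: MISS. Cache: [peach(c=1) cat(c=1) lemon(c=1) melon(c=2)]
  6. access kiwi: MISS. Cache: [peach(c=1) cat(c=1) lemon(c=1) kiwi(c=1) melon(c=2)]
  7. access melon: HIT, count now 3. Cache: [peach(c=1) cat(c=1) lemon(c=1) kiwi(c=1) melon(c=3)]
  8. access lemon: HIT, count now 2. Cache: [peach(c=1) cat(c=1) kiwi(c=1) lemon(c=2) melon(c=3)]
  9. access peach: HIT, count now 2. Cache: [cat(c=1) kiwi(c=1) lemon(c=2) peach(c=2) melon(c=3)]
  10. access berry: MISS. Cache: [cat(c=1) kiwi(c=1) berry(c=1) lemon(c=2) peach(c=2) melon(c=3)]
  11. access peach: HIT, count now 3. Cache: [cat(c=1) kiwi(c=1) berry(c=1) lemon(c=2) melon(c=3) peach(c=3)]
  12. access lemon: HIT, count now 3. Cache: [cat(c=1) kiwi(c=1) berry(c=1) melon(c=3) peach(c=3) lemon(c=3)]
  13. access berry: HIT, count now 2. Cache: [cat(c=1) kiwi(c=1) berry(c=2) melon(c=3) peach(c=3) lemon(c=3)]
  14. access grape: MISS. Cache: [cat(c=1) kiwi(c=1) grape(c=1) berry(c=2) melon(c=3) peach(c=3) lemon(c=3)]
  15. access lemon: HIT, count now 4. Cache: [cat(c=1) kiwi(c=1) grape(c=1) berry(c=2) melon(c=3) peach(c=3) lemon(c=4)]
  16. access grape: HIT, count now 2. Cache: [cat(c=1) kiwi(c=1) berry(c=2) grape(c=2) melon(c=3) peach(c=3) lemon(c=4)]
  17. access berry: HIT, count now 3. Cache: [cat(c=1) kiwi(c=1) grape(c=2) melon(c=3) peach(c=3) berry(c=3) lemon(c=4)]
  18. access lemon: HIT, count now 5. Cache: [cat(c=1) kiwi(c=1) grape(c=2) melon(c=3) peach(c=3) berry(c=3) lemon(c=5)]
  19. access berry: HIT, count now 4. Cache: [cat(c=1) kiwi(c=1) grape(c=2) melon(c=3) peach(c=3) berry(c=4) lemon(c=5)]
  20. access melon: HIT, count now 4. Cache: [cat(c=1) kiwi(c=1) grape(c=2) peach(c=3) berry(c=4) melon(c=4) lemon(c=5)]
  21. access ram: MISS, evict cat(c=1). Cache: [kiwi(c=1) ram(c=1) grape(c=2) peach(c=3) berry(c=4) melon(c=4) lemon(c=5)]
Total: 13 hits, 8 misses, 1 evictions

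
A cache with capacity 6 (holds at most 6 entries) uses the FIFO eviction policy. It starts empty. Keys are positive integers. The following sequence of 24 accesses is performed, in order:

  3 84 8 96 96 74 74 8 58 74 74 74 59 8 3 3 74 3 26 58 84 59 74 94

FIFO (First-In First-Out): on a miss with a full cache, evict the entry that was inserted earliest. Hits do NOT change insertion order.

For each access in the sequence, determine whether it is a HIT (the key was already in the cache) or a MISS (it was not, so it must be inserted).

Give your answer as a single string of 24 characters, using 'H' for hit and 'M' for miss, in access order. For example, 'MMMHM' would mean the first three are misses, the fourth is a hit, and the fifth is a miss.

Answer: MMMMHMHHMHHHMHMHHHMHMHHM

Derivation:
FIFO simulation (capacity=6):
  1. access 3: MISS. Cache (old->new): [3]
  2. access 84: MISS. Cache (old->new): [3 84]
  3. access 8: MISS. Cache (old->new): [3 84 8]
  4. access 96: MISS. Cache (old->new): [3 84 8 96]
  5. access 96: HIT. Cache (old->new): [3 84 8 96]
  6. access 74: MISS. Cache (old->new): [3 84 8 96 74]
  7. access 74: HIT. Cache (old->new): [3 84 8 96 74]
  8. access 8: HIT. Cache (old->new): [3 84 8 96 74]
  9. access 58: MISS. Cache (old->new): [3 84 8 96 74 58]
  10. access 74: HIT. Cache (old->new): [3 84 8 96 74 58]
  11. access 74: HIT. Cache (old->new): [3 84 8 96 74 58]
  12. access 74: HIT. Cache (old->new): [3 84 8 96 74 58]
  13. access 59: MISS, evict 3. Cache (old->new): [84 8 96 74 58 59]
  14. access 8: HIT. Cache (old->new): [84 8 96 74 58 59]
  15. access 3: MISS, evict 84. Cache (old->new): [8 96 74 58 59 3]
  16. access 3: HIT. Cache (old->new): [8 96 74 58 59 3]
  17. access 74: HIT. Cache (old->new): [8 96 74 58 59 3]
  18. access 3: HIT. Cache (old->new): [8 96 74 58 59 3]
  19. access 26: MISS, evict 8. Cache (old->new): [96 74 58 59 3 26]
  20. access 58: HIT. Cache (old->new): [96 74 58 59 3 26]
  21. access 84: MISS, evict 96. Cache (old->new): [74 58 59 3 26 84]
  22. access 59: HIT. Cache (old->new): [74 58 59 3 26 84]
  23. access 74: HIT. Cache (old->new): [74 58 59 3 26 84]
  24. access 94: MISS, evict 74. Cache (old->new): [58 59 3 26 84 94]
Total: 13 hits, 11 misses, 5 evictions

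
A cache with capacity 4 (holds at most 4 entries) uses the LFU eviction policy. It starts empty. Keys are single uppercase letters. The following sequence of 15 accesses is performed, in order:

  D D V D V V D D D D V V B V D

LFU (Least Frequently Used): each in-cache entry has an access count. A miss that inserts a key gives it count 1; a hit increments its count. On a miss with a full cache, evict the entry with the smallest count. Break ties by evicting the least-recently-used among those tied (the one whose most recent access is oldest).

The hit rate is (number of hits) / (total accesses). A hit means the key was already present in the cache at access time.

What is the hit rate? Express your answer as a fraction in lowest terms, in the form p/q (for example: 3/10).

Answer: 4/5

Derivation:
LFU simulation (capacity=4):
  1. access D: MISS. Cache: [D(c=1)]
  2. access D: HIT, count now 2. Cache: [D(c=2)]
  3. access V: MISS. Cache: [V(c=1) D(c=2)]
  4. access D: HIT, count now 3. Cache: [V(c=1) D(c=3)]
  5. access V: HIT, count now 2. Cache: [V(c=2) D(c=3)]
  6. access V: HIT, count now 3. Cache: [D(c=3) V(c=3)]
  7. access D: HIT, count now 4. Cache: [V(c=3) D(c=4)]
  8. access D: HIT, count now 5. Cache: [V(c=3) D(c=5)]
  9. access D: HIT, count now 6. Cache: [V(c=3) D(c=6)]
  10. access D: HIT, count now 7. Cache: [V(c=3) D(c=7)]
  11. access V: HIT, count now 4. Cache: [V(c=4) D(c=7)]
  12. access V: HIT, count now 5. Cache: [V(c=5) D(c=7)]
  13. access B: MISS. Cache: [B(c=1) V(c=5) D(c=7)]
  14. access V: HIT, count now 6. Cache: [B(c=1) V(c=6) D(c=7)]
  15. access D: HIT, count now 8. Cache: [B(c=1) V(c=6) D(c=8)]
Total: 12 hits, 3 misses, 0 evictions

Hit rate = 12/15 = 4/5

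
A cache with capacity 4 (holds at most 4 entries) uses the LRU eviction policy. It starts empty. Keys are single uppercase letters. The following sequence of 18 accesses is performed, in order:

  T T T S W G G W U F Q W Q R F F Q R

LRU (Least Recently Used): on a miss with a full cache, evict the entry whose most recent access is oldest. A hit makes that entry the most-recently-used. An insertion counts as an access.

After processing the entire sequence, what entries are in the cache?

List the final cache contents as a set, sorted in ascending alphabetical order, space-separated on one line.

Answer: F Q R W

Derivation:
LRU simulation (capacity=4):
  1. access T: MISS. Cache (LRU->MRU): [T]
  2. access T: HIT. Cache (LRU->MRU): [T]
  3. access T: HIT. Cache (LRU->MRU): [T]
  4. access S: MISS. Cache (LRU->MRU): [T S]
  5. access W: MISS. Cache (LRU->MRU): [T S W]
  6. access G: MISS. Cache (LRU->MRU): [T S W G]
  7. access G: HIT. Cache (LRU->MRU): [T S W G]
  8. access W: HIT. Cache (LRU->MRU): [T S G W]
  9. access U: MISS, evict T. Cache (LRU->MRU): [S G W U]
  10. access F: MISS, evict S. Cache (LRU->MRU): [G W U F]
  11. access Q: MISS, evict G. Cache (LRU->MRU): [W U F Q]
  12. access W: HIT. Cache (LRU->MRU): [U F Q W]
  13. access Q: HIT. Cache (LRU->MRU): [U F W Q]
  14. access R: MISS, evict U. Cache (LRU->MRU): [F W Q R]
  15. access F: HIT. Cache (LRU->MRU): [W Q R F]
  16. access F: HIT. Cache (LRU->MRU): [W Q R F]
  17. access Q: HIT. Cache (LRU->MRU): [W R F Q]
  18. access R: HIT. Cache (LRU->MRU): [W F Q R]
Total: 10 hits, 8 misses, 4 evictions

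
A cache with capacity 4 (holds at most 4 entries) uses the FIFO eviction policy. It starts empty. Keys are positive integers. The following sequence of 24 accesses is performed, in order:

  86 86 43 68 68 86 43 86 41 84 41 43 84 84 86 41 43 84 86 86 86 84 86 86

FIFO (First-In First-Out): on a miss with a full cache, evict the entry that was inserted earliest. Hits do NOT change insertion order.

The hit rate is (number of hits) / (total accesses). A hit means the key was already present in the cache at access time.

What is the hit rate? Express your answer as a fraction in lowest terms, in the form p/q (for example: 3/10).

FIFO simulation (capacity=4):
  1. access 86: MISS. Cache (old->new): [86]
  2. access 86: HIT. Cache (old->new): [86]
  3. access 43: MISS. Cache (old->new): [86 43]
  4. access 68: MISS. Cache (old->new): [86 43 68]
  5. access 68: HIT. Cache (old->new): [86 43 68]
  6. access 86: HIT. Cache (old->new): [86 43 68]
  7. access 43: HIT. Cache (old->new): [86 43 68]
  8. access 86: HIT. Cache (old->new): [86 43 68]
  9. access 41: MISS. Cache (old->new): [86 43 68 41]
  10. access 84: MISS, evict 86. Cache (old->new): [43 68 41 84]
  11. access 41: HIT. Cache (old->new): [43 68 41 84]
  12. access 43: HIT. Cache (old->new): [43 68 41 84]
  13. access 84: HIT. Cache (old->new): [43 68 41 84]
  14. access 84: HIT. Cache (old->new): [43 68 41 84]
  15. access 86: MISS, evict 43. Cache (old->new): [68 41 84 86]
  16. access 41: HIT. Cache (old->new): [68 41 84 86]
  17. access 43: MISS, evict 68. Cache (old->new): [41 84 86 43]
  18. access 84: HIT. Cache (old->new): [41 84 86 43]
  19. access 86: HIT. Cache (old->new): [41 84 86 43]
  20. access 86: HIT. Cache (old->new): [41 84 86 43]
  21. access 86: HIT. Cache (old->new): [41 84 86 43]
  22. access 84: HIT. Cache (old->new): [41 84 86 43]
  23. access 86: HIT. Cache (old->new): [41 84 86 43]
  24. access 86: HIT. Cache (old->new): [41 84 86 43]
Total: 17 hits, 7 misses, 3 evictions

Hit rate = 17/24

Answer: 17/24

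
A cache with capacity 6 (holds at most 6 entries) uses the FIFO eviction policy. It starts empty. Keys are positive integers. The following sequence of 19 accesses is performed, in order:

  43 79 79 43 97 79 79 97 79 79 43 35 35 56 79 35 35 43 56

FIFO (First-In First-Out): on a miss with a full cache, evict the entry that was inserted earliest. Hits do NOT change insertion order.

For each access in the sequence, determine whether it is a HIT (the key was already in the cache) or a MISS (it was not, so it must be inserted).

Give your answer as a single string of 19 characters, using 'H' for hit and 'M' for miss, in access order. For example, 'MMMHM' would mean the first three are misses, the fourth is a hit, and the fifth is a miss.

Answer: MMHHMHHHHHHMHMHHHHH

Derivation:
FIFO simulation (capacity=6):
  1. access 43: MISS. Cache (old->new): [43]
  2. access 79: MISS. Cache (old->new): [43 79]
  3. access 79: HIT. Cache (old->new): [43 79]
  4. access 43: HIT. Cache (old->new): [43 79]
  5. access 97: MISS. Cache (old->new): [43 79 97]
  6. access 79: HIT. Cache (old->new): [43 79 97]
  7. access 79: HIT. Cache (old->new): [43 79 97]
  8. access 97: HIT. Cache (old->new): [43 79 97]
  9. access 79: HIT. Cache (old->new): [43 79 97]
  10. access 79: HIT. Cache (old->new): [43 79 97]
  11. access 43: HIT. Cache (old->new): [43 79 97]
  12. access 35: MISS. Cache (old->new): [43 79 97 35]
  13. access 35: HIT. Cache (old->new): [43 79 97 35]
  14. access 56: MISS. Cache (old->new): [43 79 97 35 56]
  15. access 79: HIT. Cache (old->new): [43 79 97 35 56]
  16. access 35: HIT. Cache (old->new): [43 79 97 35 56]
  17. access 35: HIT. Cache (old->new): [43 79 97 35 56]
  18. access 43: HIT. Cache (old->new): [43 79 97 35 56]
  19. access 56: HIT. Cache (old->new): [43 79 97 35 56]
Total: 14 hits, 5 misses, 0 evictions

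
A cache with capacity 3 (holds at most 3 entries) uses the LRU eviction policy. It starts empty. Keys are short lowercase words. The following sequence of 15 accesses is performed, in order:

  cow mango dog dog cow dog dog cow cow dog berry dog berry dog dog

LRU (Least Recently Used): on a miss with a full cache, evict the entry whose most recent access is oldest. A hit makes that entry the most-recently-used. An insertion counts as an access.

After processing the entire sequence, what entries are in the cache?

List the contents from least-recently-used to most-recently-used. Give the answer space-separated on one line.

Answer: cow berry dog

Derivation:
LRU simulation (capacity=3):
  1. access cow: MISS. Cache (LRU->MRU): [cow]
  2. access mango: MISS. Cache (LRU->MRU): [cow mango]
  3. access dog: MISS. Cache (LRU->MRU): [cow mango dog]
  4. access dog: HIT. Cache (LRU->MRU): [cow mango dog]
  5. access cow: HIT. Cache (LRU->MRU): [mango dog cow]
  6. access dog: HIT. Cache (LRU->MRU): [mango cow dog]
  7. access dog: HIT. Cache (LRU->MRU): [mango cow dog]
  8. access cow: HIT. Cache (LRU->MRU): [mango dog cow]
  9. access cow: HIT. Cache (LRU->MRU): [mango dog cow]
  10. access dog: HIT. Cache (LRU->MRU): [mango cow dog]
  11. access berry: MISS, evict mango. Cache (LRU->MRU): [cow dog berry]
  12. access dog: HIT. Cache (LRU->MRU): [cow berry dog]
  13. access berry: HIT. Cache (LRU->MRU): [cow dog berry]
  14. access dog: HIT. Cache (LRU->MRU): [cow berry dog]
  15. access dog: HIT. Cache (LRU->MRU): [cow berry dog]
Total: 11 hits, 4 misses, 1 evictions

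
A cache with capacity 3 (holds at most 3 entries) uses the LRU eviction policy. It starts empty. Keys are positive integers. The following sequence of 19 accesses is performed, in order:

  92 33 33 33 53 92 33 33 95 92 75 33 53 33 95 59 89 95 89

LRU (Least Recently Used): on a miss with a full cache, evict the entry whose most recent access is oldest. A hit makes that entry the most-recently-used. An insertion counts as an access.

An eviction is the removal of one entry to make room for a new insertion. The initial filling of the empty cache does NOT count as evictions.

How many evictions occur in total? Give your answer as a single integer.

Answer: 7

Derivation:
LRU simulation (capacity=3):
  1. access 92: MISS. Cache (LRU->MRU): [92]
  2. access 33: MISS. Cache (LRU->MRU): [92 33]
  3. access 33: HIT. Cache (LRU->MRU): [92 33]
  4. access 33: HIT. Cache (LRU->MRU): [92 33]
  5. access 53: MISS. Cache (LRU->MRU): [92 33 53]
  6. access 92: HIT. Cache (LRU->MRU): [33 53 92]
  7. access 33: HIT. Cache (LRU->MRU): [53 92 33]
  8. access 33: HIT. Cache (LRU->MRU): [53 92 33]
  9. access 95: MISS, evict 53. Cache (LRU->MRU): [92 33 95]
  10. access 92: HIT. Cache (LRU->MRU): [33 95 92]
  11. access 75: MISS, evict 33. Cache (LRU->MRU): [95 92 75]
  12. access 33: MISS, evict 95. Cache (LRU->MRU): [92 75 33]
  13. access 53: MISS, evict 92. Cache (LRU->MRU): [75 33 53]
  14. access 33: HIT. Cache (LRU->MRU): [75 53 33]
  15. access 95: MISS, evict 75. Cache (LRU->MRU): [53 33 95]
  16. access 59: MISS, evict 53. Cache (LRU->MRU): [33 95 59]
  17. access 89: MISS, evict 33. Cache (LRU->MRU): [95 59 89]
  18. access 95: HIT. Cache (LRU->MRU): [59 89 95]
  19. access 89: HIT. Cache (LRU->MRU): [59 95 89]
Total: 9 hits, 10 misses, 7 evictions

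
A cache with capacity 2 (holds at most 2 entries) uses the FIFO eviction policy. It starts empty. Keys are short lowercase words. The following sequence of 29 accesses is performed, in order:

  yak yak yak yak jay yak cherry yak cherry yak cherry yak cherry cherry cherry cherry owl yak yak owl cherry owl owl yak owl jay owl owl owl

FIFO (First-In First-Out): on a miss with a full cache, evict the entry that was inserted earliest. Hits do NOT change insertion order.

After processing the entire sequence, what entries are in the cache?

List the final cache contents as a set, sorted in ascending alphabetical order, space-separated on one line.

Answer: jay owl

Derivation:
FIFO simulation (capacity=2):
  1. access yak: MISS. Cache (old->new): [yak]
  2. access yak: HIT. Cache (old->new): [yak]
  3. access yak: HIT. Cache (old->new): [yak]
  4. access yak: HIT. Cache (old->new): [yak]
  5. access jay: MISS. Cache (old->new): [yak jay]
  6. access yak: HIT. Cache (old->new): [yak jay]
  7. access cherry: MISS, evict yak. Cache (old->new): [jay cherry]
  8. access yak: MISS, evict jay. Cache (old->new): [cherry yak]
  9. access cherry: HIT. Cache (old->new): [cherry yak]
  10. access yak: HIT. Cache (old->new): [cherry yak]
  11. access cherry: HIT. Cache (old->new): [cherry yak]
  12. access yak: HIT. Cache (old->new): [cherry yak]
  13. access cherry: HIT. Cache (old->new): [cherry yak]
  14. access cherry: HIT. Cache (old->new): [cherry yak]
  15. access cherry: HIT. Cache (old->new): [cherry yak]
  16. access cherry: HIT. Cache (old->new): [cherry yak]
  17. access owl: MISS, evict cherry. Cache (old->new): [yak owl]
  18. access yak: HIT. Cache (old->new): [yak owl]
  19. access yak: HIT. Cache (old->new): [yak owl]
  20. access owl: HIT. Cache (old->new): [yak owl]
  21. access cherry: MISS, evict yak. Cache (old->new): [owl cherry]
  22. access owl: HIT. Cache (old->new): [owl cherry]
  23. access owl: HIT. Cache (old->new): [owl cherry]
  24. access yak: MISS, evict owl. Cache (old->new): [cherry yak]
  25. access owl: MISS, evict cherry. Cache (old->new): [yak owl]
  26. access jay: MISS, evict yak. Cache (old->new): [owl jay]
  27. access owl: HIT. Cache (old->new): [owl jay]
  28. access owl: HIT. Cache (old->new): [owl jay]
  29. access owl: HIT. Cache (old->new): [owl jay]
Total: 20 hits, 9 misses, 7 evictions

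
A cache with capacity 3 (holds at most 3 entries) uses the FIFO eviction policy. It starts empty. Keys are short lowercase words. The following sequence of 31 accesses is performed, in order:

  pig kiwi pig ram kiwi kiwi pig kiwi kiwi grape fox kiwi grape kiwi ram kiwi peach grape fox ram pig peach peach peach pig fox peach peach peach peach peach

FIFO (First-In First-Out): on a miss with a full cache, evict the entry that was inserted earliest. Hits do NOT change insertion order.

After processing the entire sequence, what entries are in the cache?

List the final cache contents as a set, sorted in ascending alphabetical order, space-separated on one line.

FIFO simulation (capacity=3):
  1. access pig: MISS. Cache (old->new): [pig]
  2. access kiwi: MISS. Cache (old->new): [pig kiwi]
  3. access pig: HIT. Cache (old->new): [pig kiwi]
  4. access ram: MISS. Cache (old->new): [pig kiwi ram]
  5. access kiwi: HIT. Cache (old->new): [pig kiwi ram]
  6. access kiwi: HIT. Cache (old->new): [pig kiwi ram]
  7. access pig: HIT. Cache (old->new): [pig kiwi ram]
  8. access kiwi: HIT. Cache (old->new): [pig kiwi ram]
  9. access kiwi: HIT. Cache (old->new): [pig kiwi ram]
  10. access grape: MISS, evict pig. Cache (old->new): [kiwi ram grape]
  11. access fox: MISS, evict kiwi. Cache (old->new): [ram grape fox]
  12. access kiwi: MISS, evict ram. Cache (old->new): [grape fox kiwi]
  13. access grape: HIT. Cache (old->new): [grape fox kiwi]
  14. access kiwi: HIT. Cache (old->new): [grape fox kiwi]
  15. access ram: MISS, evict grape. Cache (old->new): [fox kiwi ram]
  16. access kiwi: HIT. Cache (old->new): [fox kiwi ram]
  17. access peach: MISS, evict fox. Cache (old->new): [kiwi ram peach]
  18. access grape: MISS, evict kiwi. Cache (old->new): [ram peach grape]
  19. access fox: MISS, evict ram. Cache (old->new): [peach grape fox]
  20. access ram: MISS, evict peach. Cache (old->new): [grape fox ram]
  21. access pig: MISS, evict grape. Cache (old->new): [fox ram pig]
  22. access peach: MISS, evict fox. Cache (old->new): [ram pig peach]
  23. access peach: HIT. Cache (old->new): [ram pig peach]
  24. access peach: HIT. Cache (old->new): [ram pig peach]
  25. access pig: HIT. Cache (old->new): [ram pig peach]
  26. access fox: MISS, evict ram. Cache (old->new): [pig peach fox]
  27. access peach: HIT. Cache (old->new): [pig peach fox]
  28. access peach: HIT. Cache (old->new): [pig peach fox]
  29. access peach: HIT. Cache (old->new): [pig peach fox]
  30. access peach: HIT. Cache (old->new): [pig peach fox]
  31. access peach: HIT. Cache (old->new): [pig peach fox]
Total: 17 hits, 14 misses, 11 evictions

Answer: fox peach pig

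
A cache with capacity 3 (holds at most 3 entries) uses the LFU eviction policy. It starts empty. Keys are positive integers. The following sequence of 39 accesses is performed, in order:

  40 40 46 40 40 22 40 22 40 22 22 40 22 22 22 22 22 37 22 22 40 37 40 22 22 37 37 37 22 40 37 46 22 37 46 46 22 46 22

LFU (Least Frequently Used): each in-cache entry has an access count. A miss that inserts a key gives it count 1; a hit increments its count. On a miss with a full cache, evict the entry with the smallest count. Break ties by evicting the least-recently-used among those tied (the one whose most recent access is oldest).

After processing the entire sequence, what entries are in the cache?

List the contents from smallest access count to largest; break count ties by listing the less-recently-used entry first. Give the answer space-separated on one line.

LFU simulation (capacity=3):
  1. access 40: MISS. Cache: [40(c=1)]
  2. access 40: HIT, count now 2. Cache: [40(c=2)]
  3. access 46: MISS. Cache: [46(c=1) 40(c=2)]
  4. access 40: HIT, count now 3. Cache: [46(c=1) 40(c=3)]
  5. access 40: HIT, count now 4. Cache: [46(c=1) 40(c=4)]
  6. access 22: MISS. Cache: [46(c=1) 22(c=1) 40(c=4)]
  7. access 40: HIT, count now 5. Cache: [46(c=1) 22(c=1) 40(c=5)]
  8. access 22: HIT, count now 2. Cache: [46(c=1) 22(c=2) 40(c=5)]
  9. access 40: HIT, count now 6. Cache: [46(c=1) 22(c=2) 40(c=6)]
  10. access 22: HIT, count now 3. Cache: [46(c=1) 22(c=3) 40(c=6)]
  11. access 22: HIT, count now 4. Cache: [46(c=1) 22(c=4) 40(c=6)]
  12. access 40: HIT, count now 7. Cache: [46(c=1) 22(c=4) 40(c=7)]
  13. access 22: HIT, count now 5. Cache: [46(c=1) 22(c=5) 40(c=7)]
  14. access 22: HIT, count now 6. Cache: [46(c=1) 22(c=6) 40(c=7)]
  15. access 22: HIT, count now 7. Cache: [46(c=1) 40(c=7) 22(c=7)]
  16. access 22: HIT, count now 8. Cache: [46(c=1) 40(c=7) 22(c=8)]
  17. access 22: HIT, count now 9. Cache: [46(c=1) 40(c=7) 22(c=9)]
  18. access 37: MISS, evict 46(c=1). Cache: [37(c=1) 40(c=7) 22(c=9)]
  19. access 22: HIT, count now 10. Cache: [37(c=1) 40(c=7) 22(c=10)]
  20. access 22: HIT, count now 11. Cache: [37(c=1) 40(c=7) 22(c=11)]
  21. access 40: HIT, count now 8. Cache: [37(c=1) 40(c=8) 22(c=11)]
  22. access 37: HIT, count now 2. Cache: [37(c=2) 40(c=8) 22(c=11)]
  23. access 40: HIT, count now 9. Cache: [37(c=2) 40(c=9) 22(c=11)]
  24. access 22: HIT, count now 12. Cache: [37(c=2) 40(c=9) 22(c=12)]
  25. access 22: HIT, count now 13. Cache: [37(c=2) 40(c=9) 22(c=13)]
  26. access 37: HIT, count now 3. Cache: [37(c=3) 40(c=9) 22(c=13)]
  27. access 37: HIT, count now 4. Cache: [37(c=4) 40(c=9) 22(c=13)]
  28. access 37: HIT, count now 5. Cache: [37(c=5) 40(c=9) 22(c=13)]
  29. access 22: HIT, count now 14. Cache: [37(c=5) 40(c=9) 22(c=14)]
  30. access 40: HIT, count now 10. Cache: [37(c=5) 40(c=10) 22(c=14)]
  31. access 37: HIT, count now 6. Cache: [37(c=6) 40(c=10) 22(c=14)]
  32. access 46: MISS, evict 37(c=6). Cache: [46(c=1) 40(c=10) 22(c=14)]
  33. access 22: HIT, count now 15. Cache: [46(c=1) 40(c=10) 22(c=15)]
  34. access 37: MISS, evict 46(c=1). Cache: [37(c=1) 40(c=10) 22(c=15)]
  35. access 46: MISS, evict 37(c=1). Cache: [46(c=1) 40(c=10) 22(c=15)]
  36. access 46: HIT, count now 2. Cache: [46(c=2) 40(c=10) 22(c=15)]
  37. access 22: HIT, count now 16. Cache: [46(c=2) 40(c=10) 22(c=16)]
  38. access 46: HIT, count now 3. Cache: [46(c=3) 40(c=10) 22(c=16)]
  39. access 22: HIT, count now 17. Cache: [46(c=3) 40(c=10) 22(c=17)]
Total: 32 hits, 7 misses, 4 evictions

Answer: 46 40 22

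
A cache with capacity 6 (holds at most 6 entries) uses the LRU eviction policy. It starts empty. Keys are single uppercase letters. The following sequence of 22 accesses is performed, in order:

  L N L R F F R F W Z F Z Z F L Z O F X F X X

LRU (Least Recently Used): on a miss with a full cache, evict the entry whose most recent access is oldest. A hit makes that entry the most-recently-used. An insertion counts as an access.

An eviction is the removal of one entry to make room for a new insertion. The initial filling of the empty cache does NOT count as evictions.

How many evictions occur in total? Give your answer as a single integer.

Answer: 2

Derivation:
LRU simulation (capacity=6):
  1. access L: MISS. Cache (LRU->MRU): [L]
  2. access N: MISS. Cache (LRU->MRU): [L N]
  3. access L: HIT. Cache (LRU->MRU): [N L]
  4. access R: MISS. Cache (LRU->MRU): [N L R]
  5. access F: MISS. Cache (LRU->MRU): [N L R F]
  6. access F: HIT. Cache (LRU->MRU): [N L R F]
  7. access R: HIT. Cache (LRU->MRU): [N L F R]
  8. access F: HIT. Cache (LRU->MRU): [N L R F]
  9. access W: MISS. Cache (LRU->MRU): [N L R F W]
  10. access Z: MISS. Cache (LRU->MRU): [N L R F W Z]
  11. access F: HIT. Cache (LRU->MRU): [N L R W Z F]
  12. access Z: HIT. Cache (LRU->MRU): [N L R W F Z]
  13. access Z: HIT. Cache (LRU->MRU): [N L R W F Z]
  14. access F: HIT. Cache (LRU->MRU): [N L R W Z F]
  15. access L: HIT. Cache (LRU->MRU): [N R W Z F L]
  16. access Z: HIT. Cache (LRU->MRU): [N R W F L Z]
  17. access O: MISS, evict N. Cache (LRU->MRU): [R W F L Z O]
  18. access F: HIT. Cache (LRU->MRU): [R W L Z O F]
  19. access X: MISS, evict R. Cache (LRU->MRU): [W L Z O F X]
  20. access F: HIT. Cache (LRU->MRU): [W L Z O X F]
  21. access X: HIT. Cache (LRU->MRU): [W L Z O F X]
  22. access X: HIT. Cache (LRU->MRU): [W L Z O F X]
Total: 14 hits, 8 misses, 2 evictions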